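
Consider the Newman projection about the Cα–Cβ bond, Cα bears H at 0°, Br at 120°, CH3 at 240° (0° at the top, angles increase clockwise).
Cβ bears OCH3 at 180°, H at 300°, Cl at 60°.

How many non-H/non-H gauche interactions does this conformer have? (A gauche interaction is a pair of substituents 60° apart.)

Non-H gauche pairs: Br(120°)/OCH3(180°); Br(120°)/Cl(60°); CH3(240°)/OCH3(180°) — 3 interactions.

3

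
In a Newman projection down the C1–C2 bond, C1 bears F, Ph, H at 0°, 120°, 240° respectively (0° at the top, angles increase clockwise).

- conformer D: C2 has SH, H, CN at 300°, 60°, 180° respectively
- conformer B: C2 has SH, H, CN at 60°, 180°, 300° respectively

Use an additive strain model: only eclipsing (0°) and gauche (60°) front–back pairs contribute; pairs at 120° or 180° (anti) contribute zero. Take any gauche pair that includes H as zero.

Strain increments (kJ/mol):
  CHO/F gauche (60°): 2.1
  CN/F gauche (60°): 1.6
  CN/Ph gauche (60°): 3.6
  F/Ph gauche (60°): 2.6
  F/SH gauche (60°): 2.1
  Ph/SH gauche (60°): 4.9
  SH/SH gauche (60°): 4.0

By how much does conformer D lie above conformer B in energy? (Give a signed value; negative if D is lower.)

-2.9 kJ/mol

D (staggered): F(0°)/SH(300°) gauche 2.1; Ph(120°)/CN(180°) gauche 3.6 → 5.7 kJ/mol.
B (staggered): F(0°)/SH(60°) gauche 2.1; F(0°)/CN(300°) gauche 1.6; Ph(120°)/SH(60°) gauche 4.9 → 8.6 kJ/mol.
E(D) − E(B) = 5.7 − 8.6 = -2.9 kJ/mol.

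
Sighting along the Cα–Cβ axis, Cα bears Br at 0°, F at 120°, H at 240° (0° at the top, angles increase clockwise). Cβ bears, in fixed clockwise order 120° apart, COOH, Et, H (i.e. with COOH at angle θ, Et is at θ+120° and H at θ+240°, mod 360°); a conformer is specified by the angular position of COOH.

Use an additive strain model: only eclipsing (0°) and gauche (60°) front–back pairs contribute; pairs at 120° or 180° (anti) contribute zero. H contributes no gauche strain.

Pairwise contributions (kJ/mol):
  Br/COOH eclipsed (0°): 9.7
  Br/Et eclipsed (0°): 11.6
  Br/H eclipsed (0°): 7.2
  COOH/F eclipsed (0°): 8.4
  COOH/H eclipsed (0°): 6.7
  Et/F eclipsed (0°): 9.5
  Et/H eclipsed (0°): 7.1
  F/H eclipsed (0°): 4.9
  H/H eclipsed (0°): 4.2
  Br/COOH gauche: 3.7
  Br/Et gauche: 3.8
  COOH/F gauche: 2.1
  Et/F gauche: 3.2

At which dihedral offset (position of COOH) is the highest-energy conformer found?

COOH at 0° (eclipsed): Br(0°)/COOH(0°) eclipsed 9.7; F(120°)/Et(120°) eclipsed 9.5; H(240°)/H(240°) eclipsed 4.2 → 23.4 kJ/mol.
COOH at 60° (staggered): Br(0°)/COOH(60°) gauche 3.7; F(120°)/COOH(60°) gauche 2.1; F(120°)/Et(180°) gauche 3.2 → 9.0 kJ/mol.
COOH at 120° (eclipsed): Br(0°)/H(0°) eclipsed 7.2; F(120°)/COOH(120°) eclipsed 8.4; H(240°)/Et(240°) eclipsed 7.1 → 22.7 kJ/mol.
COOH at 180° (staggered): Br(0°)/Et(300°) gauche 3.8; F(120°)/COOH(180°) gauche 2.1 → 5.9 kJ/mol.
COOH at 240° (eclipsed): Br(0°)/Et(0°) eclipsed 11.6; F(120°)/H(120°) eclipsed 4.9; H(240°)/COOH(240°) eclipsed 6.7 → 23.2 kJ/mol.
COOH at 300° (staggered): Br(0°)/COOH(300°) gauche 3.7; Br(0°)/Et(60°) gauche 3.8; F(120°)/Et(60°) gauche 3.2 → 10.7 kJ/mol.
The maximum (23.4 kJ/mol) occurs with COOH at 0°.

0°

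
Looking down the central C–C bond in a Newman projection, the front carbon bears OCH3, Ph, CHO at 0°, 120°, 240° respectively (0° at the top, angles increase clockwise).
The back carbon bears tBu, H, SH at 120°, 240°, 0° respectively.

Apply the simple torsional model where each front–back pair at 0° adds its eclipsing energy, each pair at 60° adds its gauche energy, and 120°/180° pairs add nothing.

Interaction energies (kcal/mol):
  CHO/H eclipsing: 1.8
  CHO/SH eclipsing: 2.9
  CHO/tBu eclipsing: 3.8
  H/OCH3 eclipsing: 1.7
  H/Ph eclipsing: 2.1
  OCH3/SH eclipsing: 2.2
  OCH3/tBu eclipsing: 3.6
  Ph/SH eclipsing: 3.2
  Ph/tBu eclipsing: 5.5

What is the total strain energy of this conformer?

9.5 kcal/mol

This conformer is eclipsed. OCH3 at 0° is eclipsed with SH at 0° (2.2); Ph at 120° is eclipsed with tBu at 120° (5.5); CHO at 240° is eclipsed with H at 240° (1.8). Total 9.5 kcal/mol.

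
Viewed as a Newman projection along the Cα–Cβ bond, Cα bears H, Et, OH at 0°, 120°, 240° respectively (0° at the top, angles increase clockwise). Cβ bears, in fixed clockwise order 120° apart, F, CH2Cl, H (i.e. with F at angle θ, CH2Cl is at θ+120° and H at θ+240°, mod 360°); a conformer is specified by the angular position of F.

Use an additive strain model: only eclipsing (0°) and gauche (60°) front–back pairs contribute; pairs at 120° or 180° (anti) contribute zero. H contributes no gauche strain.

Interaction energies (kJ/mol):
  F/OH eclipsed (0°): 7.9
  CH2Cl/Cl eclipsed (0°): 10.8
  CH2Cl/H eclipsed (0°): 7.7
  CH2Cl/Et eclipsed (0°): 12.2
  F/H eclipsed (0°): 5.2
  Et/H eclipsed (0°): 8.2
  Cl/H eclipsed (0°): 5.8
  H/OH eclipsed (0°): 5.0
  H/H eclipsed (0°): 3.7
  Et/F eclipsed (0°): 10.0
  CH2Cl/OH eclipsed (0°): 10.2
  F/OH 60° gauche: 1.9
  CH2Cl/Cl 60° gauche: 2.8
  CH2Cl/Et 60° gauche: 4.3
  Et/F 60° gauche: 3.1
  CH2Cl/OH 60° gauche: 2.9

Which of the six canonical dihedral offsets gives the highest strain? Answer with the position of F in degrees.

F at 0° (eclipsed): H–F eclipsed, Et–CH2Cl eclipsed, OH–H eclipsed; 5.2 + 12.2 + 5.0 = 22.4 kJ/mol.
F at 60° (staggered): Et–F gauche, Et–CH2Cl gauche, OH–CH2Cl gauche; 3.1 + 4.3 + 2.9 = 10.3 kJ/mol.
F at 120° (eclipsed): H–H eclipsed, Et–F eclipsed, OH–CH2Cl eclipsed; 3.7 + 10.0 + 10.2 = 23.9 kJ/mol.
F at 180° (staggered): Et–F gauche, OH–F gauche, OH–CH2Cl gauche; 3.1 + 1.9 + 2.9 = 7.9 kJ/mol.
F at 240° (eclipsed): H–CH2Cl eclipsed, Et–H eclipsed, OH–F eclipsed; 7.7 + 8.2 + 7.9 = 23.8 kJ/mol.
F at 300° (staggered): Et–CH2Cl gauche, OH–F gauche; 4.3 + 1.9 = 6.2 kJ/mol.
The maximum (23.9 kJ/mol) occurs with F at 120°.

120°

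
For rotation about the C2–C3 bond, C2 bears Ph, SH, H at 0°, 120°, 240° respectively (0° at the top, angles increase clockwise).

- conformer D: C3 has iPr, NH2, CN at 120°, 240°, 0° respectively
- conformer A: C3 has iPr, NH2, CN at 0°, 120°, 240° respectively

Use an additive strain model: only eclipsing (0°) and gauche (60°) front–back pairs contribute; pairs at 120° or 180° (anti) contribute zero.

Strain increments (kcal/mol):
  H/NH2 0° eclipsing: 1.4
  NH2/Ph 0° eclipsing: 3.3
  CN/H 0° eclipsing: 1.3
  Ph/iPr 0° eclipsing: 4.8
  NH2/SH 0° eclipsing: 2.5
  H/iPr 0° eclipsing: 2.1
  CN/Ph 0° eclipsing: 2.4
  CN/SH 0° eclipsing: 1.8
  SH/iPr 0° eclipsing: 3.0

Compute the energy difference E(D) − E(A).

D (eclipsed): Ph–CN eclipsed, SH–iPr eclipsed, H–NH2 eclipsed; 2.4 + 3.0 + 1.4 = 6.8 kcal/mol.
A (eclipsed): Ph–iPr eclipsed, SH–NH2 eclipsed, H–CN eclipsed; 4.8 + 2.5 + 1.3 = 8.6 kcal/mol.
E(D) − E(A) = 6.8 − 8.6 = -1.8 kcal/mol.

-1.8 kcal/mol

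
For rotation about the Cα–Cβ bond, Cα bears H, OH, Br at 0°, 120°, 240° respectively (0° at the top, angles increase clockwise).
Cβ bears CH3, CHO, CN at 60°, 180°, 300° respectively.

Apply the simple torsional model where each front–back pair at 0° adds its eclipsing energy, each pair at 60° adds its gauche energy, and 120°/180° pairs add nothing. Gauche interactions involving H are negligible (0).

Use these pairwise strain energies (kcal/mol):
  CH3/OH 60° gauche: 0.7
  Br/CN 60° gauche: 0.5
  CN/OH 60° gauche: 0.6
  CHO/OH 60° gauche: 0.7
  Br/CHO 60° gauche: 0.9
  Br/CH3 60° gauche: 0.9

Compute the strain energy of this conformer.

This conformer (staggered): OH–CH3 gauche, OH–CHO gauche, Br–CHO gauche, Br–CN gauche; 0.7 + 0.7 + 0.9 + 0.5 = 2.8 kcal/mol.

2.8 kcal/mol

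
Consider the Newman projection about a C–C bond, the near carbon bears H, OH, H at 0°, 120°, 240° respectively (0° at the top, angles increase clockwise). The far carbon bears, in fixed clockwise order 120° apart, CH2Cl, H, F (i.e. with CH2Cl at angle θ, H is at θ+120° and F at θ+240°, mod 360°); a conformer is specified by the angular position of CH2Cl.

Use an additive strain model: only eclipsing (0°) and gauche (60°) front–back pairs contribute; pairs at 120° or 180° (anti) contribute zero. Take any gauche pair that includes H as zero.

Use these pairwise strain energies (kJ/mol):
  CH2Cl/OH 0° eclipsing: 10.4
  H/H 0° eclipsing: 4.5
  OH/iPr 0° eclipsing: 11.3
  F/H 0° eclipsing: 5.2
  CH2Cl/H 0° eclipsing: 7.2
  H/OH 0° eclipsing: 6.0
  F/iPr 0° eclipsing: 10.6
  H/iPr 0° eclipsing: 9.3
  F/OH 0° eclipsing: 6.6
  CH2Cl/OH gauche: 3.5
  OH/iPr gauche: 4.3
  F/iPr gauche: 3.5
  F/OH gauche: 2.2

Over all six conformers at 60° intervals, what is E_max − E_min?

CH2Cl at 0° (eclipsed): H–CH2Cl eclipsed, OH–H eclipsed, H–F eclipsed; 7.2 + 6.0 + 5.2 = 18.4 kJ/mol.
CH2Cl at 60° (staggered): OH–CH2Cl gauche; 3.5 = 3.5 kJ/mol.
CH2Cl at 120° (eclipsed): H–F eclipsed, OH–CH2Cl eclipsed, H–H eclipsed; 5.2 + 10.4 + 4.5 = 20.1 kJ/mol.
CH2Cl at 180° (staggered): OH–CH2Cl gauche, OH–F gauche; 3.5 + 2.2 = 5.7 kJ/mol.
CH2Cl at 240° (eclipsed): H–H eclipsed, OH–F eclipsed, H–CH2Cl eclipsed; 4.5 + 6.6 + 7.2 = 18.3 kJ/mol.
CH2Cl at 300° (staggered): OH–F gauche; 2.2 = 2.2 kJ/mol.
Max at 120° (20.1 kJ/mol), min at 300° (2.2 kJ/mol); barrier = 17.9 kJ/mol.

17.9 kJ/mol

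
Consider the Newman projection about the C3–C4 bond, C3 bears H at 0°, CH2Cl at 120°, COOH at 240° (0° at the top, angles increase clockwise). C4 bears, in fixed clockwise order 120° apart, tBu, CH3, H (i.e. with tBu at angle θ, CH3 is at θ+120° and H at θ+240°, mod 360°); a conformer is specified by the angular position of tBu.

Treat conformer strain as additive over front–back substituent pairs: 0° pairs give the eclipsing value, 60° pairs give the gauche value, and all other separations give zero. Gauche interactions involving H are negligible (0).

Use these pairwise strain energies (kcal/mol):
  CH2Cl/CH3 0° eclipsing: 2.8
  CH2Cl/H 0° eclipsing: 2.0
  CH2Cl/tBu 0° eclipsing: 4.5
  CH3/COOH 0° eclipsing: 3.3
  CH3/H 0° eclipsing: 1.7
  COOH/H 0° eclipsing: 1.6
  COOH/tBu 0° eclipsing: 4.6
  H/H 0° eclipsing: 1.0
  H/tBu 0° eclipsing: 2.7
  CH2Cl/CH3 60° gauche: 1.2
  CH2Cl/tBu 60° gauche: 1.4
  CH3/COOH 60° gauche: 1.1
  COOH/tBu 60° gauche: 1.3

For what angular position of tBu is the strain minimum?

300°

tBu at 0° (eclipsed): H(0°)/tBu(0°) eclipsed 2.7; CH2Cl(120°)/CH3(120°) eclipsed 2.8; COOH(240°)/H(240°) eclipsed 1.6 → 7.1 kcal/mol.
tBu at 60° (staggered): CH2Cl(120°)/tBu(60°) gauche 1.4; CH2Cl(120°)/CH3(180°) gauche 1.2; COOH(240°)/CH3(180°) gauche 1.1 → 3.7 kcal/mol.
tBu at 120° (eclipsed): H(0°)/H(0°) eclipsed 1.0; CH2Cl(120°)/tBu(120°) eclipsed 4.5; COOH(240°)/CH3(240°) eclipsed 3.3 → 8.8 kcal/mol.
tBu at 180° (staggered): CH2Cl(120°)/tBu(180°) gauche 1.4; COOH(240°)/tBu(180°) gauche 1.3; COOH(240°)/CH3(300°) gauche 1.1 → 3.8 kcal/mol.
tBu at 240° (eclipsed): H(0°)/CH3(0°) eclipsed 1.7; CH2Cl(120°)/H(120°) eclipsed 2.0; COOH(240°)/tBu(240°) eclipsed 4.6 → 8.3 kcal/mol.
tBu at 300° (staggered): CH2Cl(120°)/CH3(60°) gauche 1.2; COOH(240°)/tBu(300°) gauche 1.3 → 2.5 kcal/mol.
The minimum (2.5 kcal/mol) occurs with tBu at 300°.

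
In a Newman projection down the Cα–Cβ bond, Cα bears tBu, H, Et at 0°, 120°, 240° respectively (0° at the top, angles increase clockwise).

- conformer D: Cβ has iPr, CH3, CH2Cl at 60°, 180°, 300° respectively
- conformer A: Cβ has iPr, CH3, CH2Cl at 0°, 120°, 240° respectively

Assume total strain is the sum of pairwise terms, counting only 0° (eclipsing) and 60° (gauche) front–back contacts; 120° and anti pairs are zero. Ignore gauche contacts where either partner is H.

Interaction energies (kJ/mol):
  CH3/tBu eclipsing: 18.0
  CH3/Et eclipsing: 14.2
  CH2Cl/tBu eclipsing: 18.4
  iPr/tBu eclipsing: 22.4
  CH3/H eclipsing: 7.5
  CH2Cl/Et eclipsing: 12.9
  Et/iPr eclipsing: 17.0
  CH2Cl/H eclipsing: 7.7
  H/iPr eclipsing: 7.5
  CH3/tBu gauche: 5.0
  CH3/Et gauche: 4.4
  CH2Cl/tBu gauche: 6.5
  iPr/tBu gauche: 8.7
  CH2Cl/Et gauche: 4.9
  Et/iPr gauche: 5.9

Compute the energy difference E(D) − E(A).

-18.3 kJ/mol

D (staggered): tBu–iPr gauche, tBu–CH2Cl gauche, Et–CH3 gauche, Et–CH2Cl gauche; 8.7 + 6.5 + 4.4 + 4.9 = 24.5 kJ/mol.
A (eclipsed): tBu–iPr eclipsed, H–CH3 eclipsed, Et–CH2Cl eclipsed; 22.4 + 7.5 + 12.9 = 42.8 kJ/mol.
E(D) − E(A) = 24.5 − 42.8 = -18.3 kJ/mol.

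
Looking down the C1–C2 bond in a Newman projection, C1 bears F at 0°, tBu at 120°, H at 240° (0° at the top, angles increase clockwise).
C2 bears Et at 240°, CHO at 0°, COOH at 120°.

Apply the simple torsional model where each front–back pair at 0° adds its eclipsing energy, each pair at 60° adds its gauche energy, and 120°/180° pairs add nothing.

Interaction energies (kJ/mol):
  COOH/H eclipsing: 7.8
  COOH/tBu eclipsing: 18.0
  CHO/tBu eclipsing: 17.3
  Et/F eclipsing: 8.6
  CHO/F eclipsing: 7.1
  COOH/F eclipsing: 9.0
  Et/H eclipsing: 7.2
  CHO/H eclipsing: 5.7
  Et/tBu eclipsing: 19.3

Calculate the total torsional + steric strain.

This conformer (eclipsed): F–CHO eclipsed, tBu–COOH eclipsed, H–Et eclipsed; 7.1 + 18.0 + 7.2 = 32.3 kJ/mol.

32.3 kJ/mol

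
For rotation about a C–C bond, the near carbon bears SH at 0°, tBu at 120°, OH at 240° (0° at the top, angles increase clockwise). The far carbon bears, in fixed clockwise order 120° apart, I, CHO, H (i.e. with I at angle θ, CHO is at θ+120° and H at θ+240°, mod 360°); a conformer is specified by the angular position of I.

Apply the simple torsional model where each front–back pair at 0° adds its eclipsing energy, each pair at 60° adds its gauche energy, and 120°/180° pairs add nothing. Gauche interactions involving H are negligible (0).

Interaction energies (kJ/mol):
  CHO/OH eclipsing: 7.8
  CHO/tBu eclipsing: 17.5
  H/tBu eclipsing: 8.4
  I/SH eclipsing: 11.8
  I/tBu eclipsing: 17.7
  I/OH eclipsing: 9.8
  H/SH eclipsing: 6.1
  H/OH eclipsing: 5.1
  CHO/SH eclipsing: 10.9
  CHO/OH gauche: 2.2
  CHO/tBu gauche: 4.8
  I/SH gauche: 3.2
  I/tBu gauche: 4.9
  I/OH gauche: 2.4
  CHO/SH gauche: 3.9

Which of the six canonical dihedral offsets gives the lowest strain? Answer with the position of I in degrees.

180°

I at 0° (eclipsed): SH–I eclipsed, tBu–CHO eclipsed, OH–H eclipsed; 11.8 + 17.5 + 5.1 = 34.4 kJ/mol.
I at 60° (staggered): SH–I gauche, tBu–I gauche, tBu–CHO gauche, OH–CHO gauche; 3.2 + 4.9 + 4.8 + 2.2 = 15.1 kJ/mol.
I at 120° (eclipsed): SH–H eclipsed, tBu–I eclipsed, OH–CHO eclipsed; 6.1 + 17.7 + 7.8 = 31.6 kJ/mol.
I at 180° (staggered): SH–CHO gauche, tBu–I gauche, OH–I gauche, OH–CHO gauche; 3.9 + 4.9 + 2.4 + 2.2 = 13.4 kJ/mol.
I at 240° (eclipsed): SH–CHO eclipsed, tBu–H eclipsed, OH–I eclipsed; 10.9 + 8.4 + 9.8 = 29.1 kJ/mol.
I at 300° (staggered): SH–I gauche, SH–CHO gauche, tBu–CHO gauche, OH–I gauche; 3.2 + 3.9 + 4.8 + 2.4 = 14.3 kJ/mol.
The minimum (13.4 kJ/mol) occurs with I at 180°.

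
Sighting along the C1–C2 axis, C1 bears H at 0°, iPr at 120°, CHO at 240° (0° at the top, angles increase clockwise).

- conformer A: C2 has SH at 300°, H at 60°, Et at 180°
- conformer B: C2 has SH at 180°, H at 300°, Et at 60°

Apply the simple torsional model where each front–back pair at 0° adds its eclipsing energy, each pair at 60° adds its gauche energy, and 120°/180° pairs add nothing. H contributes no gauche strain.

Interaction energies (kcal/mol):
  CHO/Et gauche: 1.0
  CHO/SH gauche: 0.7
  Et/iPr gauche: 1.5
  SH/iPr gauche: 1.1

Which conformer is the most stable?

A (staggered): iPr(120°)/Et(180°) gauche 1.5; CHO(240°)/SH(300°) gauche 0.7; CHO(240°)/Et(180°) gauche 1.0 → 3.2 kcal/mol.
B (staggered): iPr(120°)/SH(180°) gauche 1.1; iPr(120°)/Et(60°) gauche 1.5; CHO(240°)/SH(180°) gauche 0.7 → 3.3 kcal/mol.
A has the lowest total (3.2 kcal/mol).

A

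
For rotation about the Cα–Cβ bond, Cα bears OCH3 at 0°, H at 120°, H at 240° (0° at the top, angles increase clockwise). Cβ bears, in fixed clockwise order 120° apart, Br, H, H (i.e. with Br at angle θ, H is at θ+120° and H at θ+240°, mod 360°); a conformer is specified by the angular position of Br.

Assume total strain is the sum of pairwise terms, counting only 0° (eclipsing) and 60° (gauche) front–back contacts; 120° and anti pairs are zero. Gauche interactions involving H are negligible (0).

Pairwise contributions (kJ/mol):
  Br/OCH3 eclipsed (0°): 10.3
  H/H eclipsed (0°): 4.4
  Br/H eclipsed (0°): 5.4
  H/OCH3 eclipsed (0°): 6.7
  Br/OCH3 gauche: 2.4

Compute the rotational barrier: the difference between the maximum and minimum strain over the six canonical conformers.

19.1 kJ/mol

Br at 0° (eclipsed): OCH3–Br eclipsed, H–H eclipsed, H–H eclipsed; 10.3 + 4.4 + 4.4 = 19.1 kJ/mol.
Br at 60° (staggered): OCH3–Br gauche; 2.4 = 2.4 kJ/mol.
Br at 120° (eclipsed): OCH3–H eclipsed, H–Br eclipsed, H–H eclipsed; 6.7 + 5.4 + 4.4 = 16.5 kJ/mol.
Br at 180° (staggered): no non-H gauche contacts → 0.0 kJ/mol.
Br at 240° (eclipsed): OCH3–H eclipsed, H–H eclipsed, H–Br eclipsed; 6.7 + 4.4 + 5.4 = 16.5 kJ/mol.
Br at 300° (staggered): OCH3–Br gauche; 2.4 = 2.4 kJ/mol.
Max at 0° (19.1 kJ/mol), min at 180° (0.0 kJ/mol); barrier = 19.1 kJ/mol.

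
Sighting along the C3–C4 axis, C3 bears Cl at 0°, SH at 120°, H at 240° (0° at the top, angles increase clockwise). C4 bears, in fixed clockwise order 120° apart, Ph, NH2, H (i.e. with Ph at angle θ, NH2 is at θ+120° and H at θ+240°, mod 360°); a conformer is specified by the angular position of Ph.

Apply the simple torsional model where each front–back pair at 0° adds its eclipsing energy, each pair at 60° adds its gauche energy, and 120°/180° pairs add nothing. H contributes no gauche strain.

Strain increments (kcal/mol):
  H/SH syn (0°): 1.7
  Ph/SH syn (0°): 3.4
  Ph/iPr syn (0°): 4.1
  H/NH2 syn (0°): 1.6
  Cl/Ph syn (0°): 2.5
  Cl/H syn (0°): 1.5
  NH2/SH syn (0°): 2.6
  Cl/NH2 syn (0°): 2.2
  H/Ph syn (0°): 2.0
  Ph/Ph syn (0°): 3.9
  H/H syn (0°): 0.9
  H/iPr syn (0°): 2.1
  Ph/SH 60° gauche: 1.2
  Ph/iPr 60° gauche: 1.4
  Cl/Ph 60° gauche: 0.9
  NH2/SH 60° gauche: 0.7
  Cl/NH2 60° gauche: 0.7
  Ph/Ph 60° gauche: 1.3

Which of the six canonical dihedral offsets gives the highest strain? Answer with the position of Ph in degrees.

Ph at 0° (eclipsed): Cl(0°)/Ph(0°) eclipsed 2.5; SH(120°)/NH2(120°) eclipsed 2.6; H(240°)/H(240°) eclipsed 0.9 → 6.0 kcal/mol.
Ph at 60° (staggered): Cl(0°)/Ph(60°) gauche 0.9; SH(120°)/Ph(60°) gauche 1.2; SH(120°)/NH2(180°) gauche 0.7 → 2.8 kcal/mol.
Ph at 120° (eclipsed): Cl(0°)/H(0°) eclipsed 1.5; SH(120°)/Ph(120°) eclipsed 3.4; H(240°)/NH2(240°) eclipsed 1.6 → 6.5 kcal/mol.
Ph at 180° (staggered): Cl(0°)/NH2(300°) gauche 0.7; SH(120°)/Ph(180°) gauche 1.2 → 1.9 kcal/mol.
Ph at 240° (eclipsed): Cl(0°)/NH2(0°) eclipsed 2.2; SH(120°)/H(120°) eclipsed 1.7; H(240°)/Ph(240°) eclipsed 2.0 → 5.9 kcal/mol.
Ph at 300° (staggered): Cl(0°)/Ph(300°) gauche 0.9; Cl(0°)/NH2(60°) gauche 0.7; SH(120°)/NH2(60°) gauche 0.7 → 2.3 kcal/mol.
The maximum (6.5 kcal/mol) occurs with Ph at 120°.

120°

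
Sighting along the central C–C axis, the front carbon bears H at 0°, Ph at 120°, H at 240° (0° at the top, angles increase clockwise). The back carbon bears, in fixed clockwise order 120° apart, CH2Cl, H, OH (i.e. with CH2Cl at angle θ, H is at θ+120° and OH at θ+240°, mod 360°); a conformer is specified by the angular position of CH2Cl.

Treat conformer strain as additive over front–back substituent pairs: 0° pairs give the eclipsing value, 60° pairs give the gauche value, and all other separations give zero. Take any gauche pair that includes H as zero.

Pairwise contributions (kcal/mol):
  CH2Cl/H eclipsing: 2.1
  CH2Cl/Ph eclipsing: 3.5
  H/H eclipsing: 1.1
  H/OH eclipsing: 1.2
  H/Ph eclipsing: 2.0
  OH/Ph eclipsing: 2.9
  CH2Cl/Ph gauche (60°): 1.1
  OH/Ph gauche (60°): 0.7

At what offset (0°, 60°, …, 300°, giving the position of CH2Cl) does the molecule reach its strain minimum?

CH2Cl at 0° (eclipsed): H(0°)/CH2Cl(0°) eclipsed 2.1; Ph(120°)/H(120°) eclipsed 2.0; H(240°)/OH(240°) eclipsed 1.2 → 5.3 kcal/mol.
CH2Cl at 60° (staggered): Ph(120°)/CH2Cl(60°) gauche 1.1 → 1.1 kcal/mol.
CH2Cl at 120° (eclipsed): H(0°)/OH(0°) eclipsed 1.2; Ph(120°)/CH2Cl(120°) eclipsed 3.5; H(240°)/H(240°) eclipsed 1.1 → 5.8 kcal/mol.
CH2Cl at 180° (staggered): Ph(120°)/CH2Cl(180°) gauche 1.1; Ph(120°)/OH(60°) gauche 0.7 → 1.8 kcal/mol.
CH2Cl at 240° (eclipsed): H(0°)/H(0°) eclipsed 1.1; Ph(120°)/OH(120°) eclipsed 2.9; H(240°)/CH2Cl(240°) eclipsed 2.1 → 6.1 kcal/mol.
CH2Cl at 300° (staggered): Ph(120°)/OH(180°) gauche 0.7 → 0.7 kcal/mol.
The minimum (0.7 kcal/mol) occurs with CH2Cl at 300°.

300°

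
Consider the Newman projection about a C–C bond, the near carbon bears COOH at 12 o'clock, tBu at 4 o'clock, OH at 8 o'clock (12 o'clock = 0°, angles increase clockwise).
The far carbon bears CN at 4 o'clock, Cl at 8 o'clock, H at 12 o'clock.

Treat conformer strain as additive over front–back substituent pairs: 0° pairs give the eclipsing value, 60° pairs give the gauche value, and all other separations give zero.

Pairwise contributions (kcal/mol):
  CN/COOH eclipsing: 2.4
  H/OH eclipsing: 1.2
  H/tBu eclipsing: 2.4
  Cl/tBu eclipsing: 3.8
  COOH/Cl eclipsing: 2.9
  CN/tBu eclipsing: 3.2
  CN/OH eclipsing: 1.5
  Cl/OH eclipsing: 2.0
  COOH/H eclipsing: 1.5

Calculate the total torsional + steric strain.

This conformer (eclipsed): COOH(0°)/H(0°) eclipsed 1.5; tBu(120°)/CN(120°) eclipsed 3.2; OH(240°)/Cl(240°) eclipsed 2.0 → 6.7 kcal/mol.

6.7 kcal/mol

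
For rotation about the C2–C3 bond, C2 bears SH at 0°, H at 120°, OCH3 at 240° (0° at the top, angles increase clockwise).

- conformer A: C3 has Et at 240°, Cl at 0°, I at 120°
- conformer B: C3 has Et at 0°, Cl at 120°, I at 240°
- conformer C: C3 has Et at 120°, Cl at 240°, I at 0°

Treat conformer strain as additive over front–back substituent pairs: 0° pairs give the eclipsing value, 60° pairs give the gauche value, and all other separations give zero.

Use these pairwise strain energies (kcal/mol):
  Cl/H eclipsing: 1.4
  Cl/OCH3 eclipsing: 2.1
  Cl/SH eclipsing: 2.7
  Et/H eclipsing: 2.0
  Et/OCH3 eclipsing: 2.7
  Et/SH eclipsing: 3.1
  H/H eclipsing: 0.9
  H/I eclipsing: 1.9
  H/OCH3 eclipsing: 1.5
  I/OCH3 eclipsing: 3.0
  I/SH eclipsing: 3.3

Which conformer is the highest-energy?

B

A is eclipsed. SH at 0° is eclipsed with Cl at 0° (2.7); H at 120° is eclipsed with I at 120° (1.9); OCH3 at 240° is eclipsed with Et at 240° (2.7). Total 7.3 kcal/mol.
B is eclipsed. SH at 0° is eclipsed with Et at 0° (3.1); H at 120° is eclipsed with Cl at 120° (1.4); OCH3 at 240° is eclipsed with I at 240° (3.0). Total 7.5 kcal/mol.
C is eclipsed. SH at 0° is eclipsed with I at 0° (3.3); H at 120° is eclipsed with Et at 120° (2.0); OCH3 at 240° is eclipsed with Cl at 240° (2.1). Total 7.4 kcal/mol.
B has the highest total (7.5 kcal/mol).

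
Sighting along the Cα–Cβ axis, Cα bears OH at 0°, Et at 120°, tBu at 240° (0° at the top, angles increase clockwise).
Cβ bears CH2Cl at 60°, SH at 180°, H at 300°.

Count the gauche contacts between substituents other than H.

Non-H gauche pairs: OH(0°)/CH2Cl(60°); Et(120°)/CH2Cl(60°); Et(120°)/SH(180°); tBu(240°)/SH(180°) — 4 interactions.

4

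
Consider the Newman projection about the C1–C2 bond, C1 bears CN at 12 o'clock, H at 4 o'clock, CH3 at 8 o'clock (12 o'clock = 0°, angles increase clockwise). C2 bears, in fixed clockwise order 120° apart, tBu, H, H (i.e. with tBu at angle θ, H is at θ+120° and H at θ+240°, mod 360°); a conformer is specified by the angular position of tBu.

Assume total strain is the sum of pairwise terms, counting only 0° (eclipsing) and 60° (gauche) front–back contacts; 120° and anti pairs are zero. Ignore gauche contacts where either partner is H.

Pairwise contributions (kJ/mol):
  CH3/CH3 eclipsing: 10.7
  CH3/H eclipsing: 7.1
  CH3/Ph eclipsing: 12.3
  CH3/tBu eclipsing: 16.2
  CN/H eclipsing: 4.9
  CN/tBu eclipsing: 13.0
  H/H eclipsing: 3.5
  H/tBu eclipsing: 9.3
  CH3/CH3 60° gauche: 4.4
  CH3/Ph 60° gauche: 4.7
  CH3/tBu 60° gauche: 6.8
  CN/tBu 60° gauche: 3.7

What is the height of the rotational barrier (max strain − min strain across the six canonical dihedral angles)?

20.9 kJ/mol

tBu at 0° (eclipsed): CN(0°)/tBu(0°) eclipsed 13.0; H(120°)/H(120°) eclipsed 3.5; CH3(240°)/H(240°) eclipsed 7.1 → 23.6 kJ/mol.
tBu at 60° (staggered): CN(0°)/tBu(60°) gauche 3.7 → 3.7 kJ/mol.
tBu at 120° (eclipsed): CN(0°)/H(0°) eclipsed 4.9; H(120°)/tBu(120°) eclipsed 9.3; CH3(240°)/H(240°) eclipsed 7.1 → 21.3 kJ/mol.
tBu at 180° (staggered): CH3(240°)/tBu(180°) gauche 6.8 → 6.8 kJ/mol.
tBu at 240° (eclipsed): CN(0°)/H(0°) eclipsed 4.9; H(120°)/H(120°) eclipsed 3.5; CH3(240°)/tBu(240°) eclipsed 16.2 → 24.6 kJ/mol.
tBu at 300° (staggered): CN(0°)/tBu(300°) gauche 3.7; CH3(240°)/tBu(300°) gauche 6.8 → 10.5 kJ/mol.
Max at 240° (24.6 kJ/mol), min at 60° (3.7 kJ/mol); barrier = 20.9 kJ/mol.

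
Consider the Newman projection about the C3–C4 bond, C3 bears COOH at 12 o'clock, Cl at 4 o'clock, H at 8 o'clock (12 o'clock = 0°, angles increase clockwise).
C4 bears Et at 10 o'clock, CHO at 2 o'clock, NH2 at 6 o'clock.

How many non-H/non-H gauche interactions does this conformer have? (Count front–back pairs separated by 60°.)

Non-H gauche pairs: COOH(0°)/Et(300°); COOH(0°)/CHO(60°); Cl(120°)/CHO(60°); Cl(120°)/NH2(180°) — 4 interactions.

4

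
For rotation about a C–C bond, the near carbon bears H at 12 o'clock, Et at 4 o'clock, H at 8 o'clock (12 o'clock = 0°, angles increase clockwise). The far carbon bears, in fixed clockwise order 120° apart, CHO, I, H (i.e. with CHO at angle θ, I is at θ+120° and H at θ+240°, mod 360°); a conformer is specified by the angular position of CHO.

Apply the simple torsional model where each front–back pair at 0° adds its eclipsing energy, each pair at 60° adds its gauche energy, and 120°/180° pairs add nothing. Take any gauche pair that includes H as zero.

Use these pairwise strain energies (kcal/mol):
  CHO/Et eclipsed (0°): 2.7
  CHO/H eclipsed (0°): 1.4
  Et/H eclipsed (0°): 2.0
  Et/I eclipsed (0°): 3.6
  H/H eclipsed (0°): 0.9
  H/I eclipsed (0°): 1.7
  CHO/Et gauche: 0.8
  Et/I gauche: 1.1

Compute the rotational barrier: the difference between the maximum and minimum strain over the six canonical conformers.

CHO at 0° (eclipsed): H(0°)/CHO(0°) eclipsed 1.4; Et(120°)/I(120°) eclipsed 3.6; H(240°)/H(240°) eclipsed 0.9 → 5.9 kcal/mol.
CHO at 60° (staggered): Et(120°)/CHO(60°) gauche 0.8; Et(120°)/I(180°) gauche 1.1 → 1.9 kcal/mol.
CHO at 120° (eclipsed): H(0°)/H(0°) eclipsed 0.9; Et(120°)/CHO(120°) eclipsed 2.7; H(240°)/I(240°) eclipsed 1.7 → 5.3 kcal/mol.
CHO at 180° (staggered): Et(120°)/CHO(180°) gauche 0.8 → 0.8 kcal/mol.
CHO at 240° (eclipsed): H(0°)/I(0°) eclipsed 1.7; Et(120°)/H(120°) eclipsed 2.0; H(240°)/CHO(240°) eclipsed 1.4 → 5.1 kcal/mol.
CHO at 300° (staggered): Et(120°)/I(60°) gauche 1.1 → 1.1 kcal/mol.
Max at 0° (5.9 kcal/mol), min at 180° (0.8 kcal/mol); barrier = 5.1 kcal/mol.

5.1 kcal/mol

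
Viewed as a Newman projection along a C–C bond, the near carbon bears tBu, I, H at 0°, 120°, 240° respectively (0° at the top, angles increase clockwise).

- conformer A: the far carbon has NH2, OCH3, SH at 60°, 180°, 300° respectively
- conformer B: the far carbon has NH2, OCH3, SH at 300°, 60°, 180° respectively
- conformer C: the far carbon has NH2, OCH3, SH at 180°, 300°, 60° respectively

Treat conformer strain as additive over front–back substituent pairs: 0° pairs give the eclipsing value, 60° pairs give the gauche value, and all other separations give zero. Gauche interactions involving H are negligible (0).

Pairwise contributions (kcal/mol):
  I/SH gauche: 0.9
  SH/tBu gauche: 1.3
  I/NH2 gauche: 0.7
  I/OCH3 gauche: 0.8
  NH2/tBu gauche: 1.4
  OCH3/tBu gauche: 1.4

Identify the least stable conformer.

A (staggered): tBu–NH2 gauche, tBu–SH gauche, I–NH2 gauche, I–OCH3 gauche; 1.4 + 1.3 + 0.7 + 0.8 = 4.2 kcal/mol.
B (staggered): tBu–NH2 gauche, tBu–OCH3 gauche, I–OCH3 gauche, I–SH gauche; 1.4 + 1.4 + 0.8 + 0.9 = 4.5 kcal/mol.
C (staggered): tBu–OCH3 gauche, tBu–SH gauche, I–NH2 gauche, I–SH gauche; 1.4 + 1.3 + 0.7 + 0.9 = 4.3 kcal/mol.
B has the highest total (4.5 kcal/mol).

B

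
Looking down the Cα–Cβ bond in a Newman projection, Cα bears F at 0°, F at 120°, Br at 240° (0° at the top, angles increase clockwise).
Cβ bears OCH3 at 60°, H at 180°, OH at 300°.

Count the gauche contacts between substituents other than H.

4

Non-H gauche pairs: F(0°)/OCH3(60°); F(0°)/OH(300°); F(120°)/OCH3(60°); Br(240°)/OH(300°) — 4 interactions.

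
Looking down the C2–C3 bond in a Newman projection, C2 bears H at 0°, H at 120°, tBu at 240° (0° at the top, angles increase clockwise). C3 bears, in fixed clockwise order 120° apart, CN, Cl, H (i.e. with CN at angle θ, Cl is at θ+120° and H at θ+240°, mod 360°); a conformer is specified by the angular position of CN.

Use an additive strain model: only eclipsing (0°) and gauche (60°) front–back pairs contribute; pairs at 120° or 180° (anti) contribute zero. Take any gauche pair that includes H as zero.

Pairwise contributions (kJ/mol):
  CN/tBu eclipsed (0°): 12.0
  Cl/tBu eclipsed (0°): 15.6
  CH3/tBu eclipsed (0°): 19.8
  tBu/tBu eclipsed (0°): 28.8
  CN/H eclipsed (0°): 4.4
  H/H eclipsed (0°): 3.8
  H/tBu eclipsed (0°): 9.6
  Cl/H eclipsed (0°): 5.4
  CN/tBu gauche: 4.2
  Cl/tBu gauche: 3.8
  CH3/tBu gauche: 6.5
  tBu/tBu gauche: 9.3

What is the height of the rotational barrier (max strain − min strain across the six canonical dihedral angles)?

20.0 kJ/mol

CN at 0° (eclipsed): H–CN eclipsed, H–Cl eclipsed, tBu–H eclipsed; 4.4 + 5.4 + 9.6 = 19.4 kJ/mol.
CN at 60° (staggered): tBu–Cl gauche; 3.8 = 3.8 kJ/mol.
CN at 120° (eclipsed): H–H eclipsed, H–CN eclipsed, tBu–Cl eclipsed; 3.8 + 4.4 + 15.6 = 23.8 kJ/mol.
CN at 180° (staggered): tBu–CN gauche, tBu–Cl gauche; 4.2 + 3.8 = 8.0 kJ/mol.
CN at 240° (eclipsed): H–Cl eclipsed, H–H eclipsed, tBu–CN eclipsed; 5.4 + 3.8 + 12.0 = 21.2 kJ/mol.
CN at 300° (staggered): tBu–CN gauche; 4.2 = 4.2 kJ/mol.
Max at 120° (23.8 kJ/mol), min at 60° (3.8 kJ/mol); barrier = 20.0 kJ/mol.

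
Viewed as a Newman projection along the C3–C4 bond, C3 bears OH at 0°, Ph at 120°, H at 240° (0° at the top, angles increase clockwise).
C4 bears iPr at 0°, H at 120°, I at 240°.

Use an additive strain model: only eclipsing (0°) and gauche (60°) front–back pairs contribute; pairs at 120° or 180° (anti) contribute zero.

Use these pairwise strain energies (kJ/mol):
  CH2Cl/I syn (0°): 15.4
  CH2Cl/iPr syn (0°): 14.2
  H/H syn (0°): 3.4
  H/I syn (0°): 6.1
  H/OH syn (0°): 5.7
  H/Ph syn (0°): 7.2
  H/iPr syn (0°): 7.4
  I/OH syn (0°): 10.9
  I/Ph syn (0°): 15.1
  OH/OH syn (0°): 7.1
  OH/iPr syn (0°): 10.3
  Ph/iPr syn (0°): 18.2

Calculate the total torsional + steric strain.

This conformer (eclipsed): OH–iPr eclipsed, Ph–H eclipsed, H–I eclipsed; 10.3 + 7.2 + 6.1 = 23.6 kJ/mol.

23.6 kJ/mol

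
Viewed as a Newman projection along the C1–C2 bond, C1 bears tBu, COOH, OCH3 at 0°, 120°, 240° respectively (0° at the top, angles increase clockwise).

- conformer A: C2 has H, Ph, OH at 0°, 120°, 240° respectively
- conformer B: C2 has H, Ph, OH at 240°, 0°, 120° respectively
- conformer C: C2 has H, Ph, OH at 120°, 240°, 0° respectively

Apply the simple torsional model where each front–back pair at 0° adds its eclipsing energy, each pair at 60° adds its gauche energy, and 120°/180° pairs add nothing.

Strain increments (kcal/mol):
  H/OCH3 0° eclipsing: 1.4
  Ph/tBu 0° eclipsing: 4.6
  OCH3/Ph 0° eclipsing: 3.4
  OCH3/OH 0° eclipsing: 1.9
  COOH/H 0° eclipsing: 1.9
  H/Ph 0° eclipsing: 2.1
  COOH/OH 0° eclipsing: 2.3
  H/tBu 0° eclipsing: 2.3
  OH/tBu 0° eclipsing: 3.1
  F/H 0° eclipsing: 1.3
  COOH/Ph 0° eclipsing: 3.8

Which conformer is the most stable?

A

A (eclipsed): tBu(0°)/H(0°) eclipsed 2.3; COOH(120°)/Ph(120°) eclipsed 3.8; OCH3(240°)/OH(240°) eclipsed 1.9 → 8.0 kcal/mol.
B (eclipsed): tBu(0°)/Ph(0°) eclipsed 4.6; COOH(120°)/OH(120°) eclipsed 2.3; OCH3(240°)/H(240°) eclipsed 1.4 → 8.3 kcal/mol.
C (eclipsed): tBu(0°)/OH(0°) eclipsed 3.1; COOH(120°)/H(120°) eclipsed 1.9; OCH3(240°)/Ph(240°) eclipsed 3.4 → 8.4 kcal/mol.
A has the lowest total (8.0 kcal/mol).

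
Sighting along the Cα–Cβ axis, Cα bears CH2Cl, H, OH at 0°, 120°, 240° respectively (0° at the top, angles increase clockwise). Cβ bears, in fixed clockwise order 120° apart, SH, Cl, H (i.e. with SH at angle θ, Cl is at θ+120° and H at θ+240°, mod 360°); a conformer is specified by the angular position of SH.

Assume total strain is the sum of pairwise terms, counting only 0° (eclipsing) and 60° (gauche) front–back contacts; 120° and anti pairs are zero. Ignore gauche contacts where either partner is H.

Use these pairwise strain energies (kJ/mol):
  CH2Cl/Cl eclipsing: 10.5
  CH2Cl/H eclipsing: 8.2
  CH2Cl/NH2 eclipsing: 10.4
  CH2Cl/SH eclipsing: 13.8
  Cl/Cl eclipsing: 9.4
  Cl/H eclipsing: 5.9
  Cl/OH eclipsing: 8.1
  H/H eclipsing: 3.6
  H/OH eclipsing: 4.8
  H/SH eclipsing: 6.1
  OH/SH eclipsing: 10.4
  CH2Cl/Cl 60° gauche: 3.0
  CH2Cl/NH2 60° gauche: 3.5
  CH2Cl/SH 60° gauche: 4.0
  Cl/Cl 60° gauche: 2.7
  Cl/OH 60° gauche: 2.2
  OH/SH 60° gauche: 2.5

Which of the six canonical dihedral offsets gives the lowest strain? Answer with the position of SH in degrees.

60°

SH at 0° (eclipsed): CH2Cl(0°)/SH(0°) eclipsed 13.8; H(120°)/Cl(120°) eclipsed 5.9; OH(240°)/H(240°) eclipsed 4.8 → 24.5 kJ/mol.
SH at 60° (staggered): CH2Cl(0°)/SH(60°) gauche 4.0; OH(240°)/Cl(180°) gauche 2.2 → 6.2 kJ/mol.
SH at 120° (eclipsed): CH2Cl(0°)/H(0°) eclipsed 8.2; H(120°)/SH(120°) eclipsed 6.1; OH(240°)/Cl(240°) eclipsed 8.1 → 22.4 kJ/mol.
SH at 180° (staggered): CH2Cl(0°)/Cl(300°) gauche 3.0; OH(240°)/SH(180°) gauche 2.5; OH(240°)/Cl(300°) gauche 2.2 → 7.7 kJ/mol.
SH at 240° (eclipsed): CH2Cl(0°)/Cl(0°) eclipsed 10.5; H(120°)/H(120°) eclipsed 3.6; OH(240°)/SH(240°) eclipsed 10.4 → 24.5 kJ/mol.
SH at 300° (staggered): CH2Cl(0°)/SH(300°) gauche 4.0; CH2Cl(0°)/Cl(60°) gauche 3.0; OH(240°)/SH(300°) gauche 2.5 → 9.5 kJ/mol.
The minimum (6.2 kJ/mol) occurs with SH at 60°.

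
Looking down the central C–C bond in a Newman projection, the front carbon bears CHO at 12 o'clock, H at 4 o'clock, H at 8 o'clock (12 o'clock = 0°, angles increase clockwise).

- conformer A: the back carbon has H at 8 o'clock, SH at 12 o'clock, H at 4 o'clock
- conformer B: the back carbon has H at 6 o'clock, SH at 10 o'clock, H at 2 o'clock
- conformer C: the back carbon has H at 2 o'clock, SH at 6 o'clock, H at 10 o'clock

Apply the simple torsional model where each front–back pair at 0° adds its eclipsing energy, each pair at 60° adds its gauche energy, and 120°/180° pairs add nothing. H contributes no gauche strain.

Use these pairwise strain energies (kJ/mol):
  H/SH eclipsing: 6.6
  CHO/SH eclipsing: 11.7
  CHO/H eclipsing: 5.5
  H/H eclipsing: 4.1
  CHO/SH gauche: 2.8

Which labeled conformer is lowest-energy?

A (eclipsed): CHO(0°)/SH(0°) eclipsed 11.7; H(120°)/H(120°) eclipsed 4.1; H(240°)/H(240°) eclipsed 4.1 → 19.9 kJ/mol.
B (staggered): CHO(0°)/SH(300°) gauche 2.8 → 2.8 kJ/mol.
C (staggered): no non-H gauche contacts → 0.0 kJ/mol.
C has the lowest total (0.0 kJ/mol).

C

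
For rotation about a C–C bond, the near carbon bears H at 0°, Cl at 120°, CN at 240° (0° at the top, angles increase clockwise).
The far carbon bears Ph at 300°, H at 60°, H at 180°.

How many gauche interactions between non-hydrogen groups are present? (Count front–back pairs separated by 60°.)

Non-H gauche pairs: CN(240°)/Ph(300°) — 1 interaction.

1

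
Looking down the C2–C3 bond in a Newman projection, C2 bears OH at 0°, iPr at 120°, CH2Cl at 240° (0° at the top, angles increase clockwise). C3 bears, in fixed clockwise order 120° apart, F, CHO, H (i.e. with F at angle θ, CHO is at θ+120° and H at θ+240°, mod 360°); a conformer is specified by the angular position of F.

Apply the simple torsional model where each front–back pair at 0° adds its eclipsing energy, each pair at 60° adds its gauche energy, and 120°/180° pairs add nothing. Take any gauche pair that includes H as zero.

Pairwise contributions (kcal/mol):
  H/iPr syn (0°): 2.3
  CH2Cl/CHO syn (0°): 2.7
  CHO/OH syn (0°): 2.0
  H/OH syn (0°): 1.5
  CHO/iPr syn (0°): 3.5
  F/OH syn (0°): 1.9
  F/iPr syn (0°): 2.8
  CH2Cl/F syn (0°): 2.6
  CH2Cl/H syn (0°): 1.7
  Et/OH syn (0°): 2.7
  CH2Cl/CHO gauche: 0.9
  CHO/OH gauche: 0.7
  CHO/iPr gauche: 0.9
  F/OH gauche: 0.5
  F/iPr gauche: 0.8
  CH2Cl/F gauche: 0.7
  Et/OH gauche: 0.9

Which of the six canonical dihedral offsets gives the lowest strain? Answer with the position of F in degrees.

F at 0° (eclipsed): OH–F eclipsed, iPr–CHO eclipsed, CH2Cl–H eclipsed; 1.9 + 3.5 + 1.7 = 7.1 kcal/mol.
F at 60° (staggered): OH–F gauche, iPr–F gauche, iPr–CHO gauche, CH2Cl–CHO gauche; 0.5 + 0.8 + 0.9 + 0.9 = 3.1 kcal/mol.
F at 120° (eclipsed): OH–H eclipsed, iPr–F eclipsed, CH2Cl–CHO eclipsed; 1.5 + 2.8 + 2.7 = 7.0 kcal/mol.
F at 180° (staggered): OH–CHO gauche, iPr–F gauche, CH2Cl–F gauche, CH2Cl–CHO gauche; 0.7 + 0.8 + 0.7 + 0.9 = 3.1 kcal/mol.
F at 240° (eclipsed): OH–CHO eclipsed, iPr–H eclipsed, CH2Cl–F eclipsed; 2.0 + 2.3 + 2.6 = 6.9 kcal/mol.
F at 300° (staggered): OH–F gauche, OH–CHO gauche, iPr–CHO gauche, CH2Cl–F gauche; 0.5 + 0.7 + 0.9 + 0.7 = 2.8 kcal/mol.
The minimum (2.8 kcal/mol) occurs with F at 300°.

300°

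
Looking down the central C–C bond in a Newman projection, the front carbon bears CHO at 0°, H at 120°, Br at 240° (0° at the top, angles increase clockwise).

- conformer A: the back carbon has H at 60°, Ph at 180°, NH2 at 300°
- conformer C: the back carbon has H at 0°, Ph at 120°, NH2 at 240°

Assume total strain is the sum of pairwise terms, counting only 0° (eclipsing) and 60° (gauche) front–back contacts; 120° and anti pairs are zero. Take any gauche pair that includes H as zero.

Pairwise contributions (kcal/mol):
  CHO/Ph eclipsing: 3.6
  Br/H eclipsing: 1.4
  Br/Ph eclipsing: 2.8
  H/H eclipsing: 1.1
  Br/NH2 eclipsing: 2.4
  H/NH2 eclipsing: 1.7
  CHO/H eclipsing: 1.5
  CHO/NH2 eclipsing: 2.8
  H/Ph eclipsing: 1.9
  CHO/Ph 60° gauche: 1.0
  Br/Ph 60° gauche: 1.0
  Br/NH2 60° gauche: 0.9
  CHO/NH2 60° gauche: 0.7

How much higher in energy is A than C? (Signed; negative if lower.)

-3.2 kcal/mol

A (staggered): CHO–NH2 gauche, Br–Ph gauche, Br–NH2 gauche; 0.7 + 1.0 + 0.9 = 2.6 kcal/mol.
C (eclipsed): CHO–H eclipsed, H–Ph eclipsed, Br–NH2 eclipsed; 1.5 + 1.9 + 2.4 = 5.8 kcal/mol.
E(A) − E(C) = 2.6 − 5.8 = -3.2 kcal/mol.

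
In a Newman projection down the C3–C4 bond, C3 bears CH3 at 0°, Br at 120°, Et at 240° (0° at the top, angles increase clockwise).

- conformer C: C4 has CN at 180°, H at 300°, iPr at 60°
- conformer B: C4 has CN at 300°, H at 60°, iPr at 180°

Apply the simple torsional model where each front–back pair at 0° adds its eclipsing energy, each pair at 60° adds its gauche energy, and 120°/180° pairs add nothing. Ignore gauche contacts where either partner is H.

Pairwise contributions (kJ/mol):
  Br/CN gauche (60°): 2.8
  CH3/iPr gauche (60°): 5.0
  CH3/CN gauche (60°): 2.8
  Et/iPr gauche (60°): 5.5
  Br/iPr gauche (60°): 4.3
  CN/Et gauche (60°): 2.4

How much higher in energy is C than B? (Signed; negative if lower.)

-0.5 kJ/mol

C (staggered): CH3(0°)/iPr(60°) gauche 5.0; Br(120°)/CN(180°) gauche 2.8; Br(120°)/iPr(60°) gauche 4.3; Et(240°)/CN(180°) gauche 2.4 → 14.5 kJ/mol.
B (staggered): CH3(0°)/CN(300°) gauche 2.8; Br(120°)/iPr(180°) gauche 4.3; Et(240°)/CN(300°) gauche 2.4; Et(240°)/iPr(180°) gauche 5.5 → 15.0 kJ/mol.
E(C) − E(B) = 14.5 − 15.0 = -0.5 kJ/mol.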